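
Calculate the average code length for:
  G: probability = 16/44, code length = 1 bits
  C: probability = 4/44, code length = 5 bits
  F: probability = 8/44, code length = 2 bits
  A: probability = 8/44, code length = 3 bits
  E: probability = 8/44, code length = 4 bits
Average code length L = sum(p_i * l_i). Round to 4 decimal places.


Weighted contributions p_i * l_i:
  G: (16/44) * 1 = 16/44
  C: (4/44) * 5 = 20/44
  F: (8/44) * 2 = 16/44
  A: (8/44) * 3 = 24/44
  E: (8/44) * 4 = 32/44
Sum = (16 + 20 + 16 + 24 + 32)/44 = 108/44

L = 108/44 = 2.4545 bits/symbol


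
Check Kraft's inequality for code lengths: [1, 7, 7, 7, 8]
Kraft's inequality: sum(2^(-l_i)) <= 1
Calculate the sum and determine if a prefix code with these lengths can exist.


Sum = 2^(-1) + 2^(-7) + 2^(-7) + 2^(-7) + 2^(-8)
    = 0.5 + 0.0078125 + 0.0078125 + 0.0078125 + 0.00390625
    = 135/256 = 0.52734375
Since 0.52734375 <= 1, Kraft's inequality IS satisfied.
A prefix code with these lengths CAN exist.

Kraft sum = 0.52734375. Satisfied.


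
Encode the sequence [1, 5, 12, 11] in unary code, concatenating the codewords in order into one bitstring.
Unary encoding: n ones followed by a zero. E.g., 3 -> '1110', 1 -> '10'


Encode each number as n ones followed by a terminating 0:
  1 -> 10 (2 bits)
  5 -> 111110 (6 bits)
  12 -> 1111111111110 (13 bits)
  11 -> 111111111110 (12 bits)
Total length = 2 + 6 + 13 + 12 = 33 bits.

Unary([1, 5, 12, 11]) = 101111101111111111110111111111110 (33 bits)


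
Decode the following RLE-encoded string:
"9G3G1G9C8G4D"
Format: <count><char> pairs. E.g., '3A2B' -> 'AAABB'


Expanding each <count><char> pair:
  9G -> 'GGGGGGGGG'
  3G -> 'GGG'
  1G -> 'G'
  9C -> 'CCCCCCCCC'
  8G -> 'GGGGGGGG'
  4D -> 'DDDD'

Decoded = GGGGGGGGGGGGGCCCCCCCCCGGGGGGGGDDDD


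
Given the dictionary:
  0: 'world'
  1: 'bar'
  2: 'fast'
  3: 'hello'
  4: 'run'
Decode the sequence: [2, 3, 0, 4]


Look up each index in the dictionary:
  2 -> 'fast'
  3 -> 'hello'
  0 -> 'world'
  4 -> 'run'

Decoded: "fast hello world run"


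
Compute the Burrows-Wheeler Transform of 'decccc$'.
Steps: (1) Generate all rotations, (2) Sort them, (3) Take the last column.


Rotations (sorted):
  0: $decccc -> last char: c
  1: c$deccc -> last char: c
  2: cc$decc -> last char: c
  3: ccc$dec -> last char: c
  4: cccc$de -> last char: e
  5: decccc$ -> last char: $
  6: ecccc$d -> last char: d


BWT = cccce$d


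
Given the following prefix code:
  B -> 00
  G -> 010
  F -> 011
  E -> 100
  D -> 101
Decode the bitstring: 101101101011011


Decoding step by step:
Bits 101 -> D
Bits 101 -> D
Bits 101 -> D
Bits 011 -> F
Bits 011 -> F


Decoded message: DDDFF


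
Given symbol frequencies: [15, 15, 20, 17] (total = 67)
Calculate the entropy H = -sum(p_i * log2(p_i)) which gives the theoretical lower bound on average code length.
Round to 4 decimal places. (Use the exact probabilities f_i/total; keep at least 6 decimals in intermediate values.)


Per-symbol terms -p_i * log2(p_i) with p_i = f_i/67:
  p = 15/67 = 0.223881: log2(p) = -2.159199, -p*log2(p) = 0.483403
  p = 15/67 = 0.223881: log2(p) = -2.159199, -p*log2(p) = 0.483403
  p = 20/67 = 0.298507: log2(p) = -1.744161, -p*log2(p) = 0.520645
  p = 17/67 = 0.253731: log2(p) = -1.978626, -p*log2(p) = 0.502040
H = 0.483403 + 0.483403 + 0.520645 + 0.502040 = 1.989491

H = 1.9895 bits/symbol


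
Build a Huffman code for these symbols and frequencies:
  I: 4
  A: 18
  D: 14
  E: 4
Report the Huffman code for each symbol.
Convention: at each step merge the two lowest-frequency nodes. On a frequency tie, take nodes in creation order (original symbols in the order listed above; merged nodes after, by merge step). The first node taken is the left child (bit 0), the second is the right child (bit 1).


Huffman tree construction:
Step 1: Merge I(4) + E(4) = 8
Step 2: Merge (I+E)(8) + D(14) = 22
Step 3: Merge A(18) + ((I+E)+D)(22) = 40
Read each symbol's code off the tree from the root (left child = 0, right child = 1).

Codes:
  I: 100 (length 3)
  A: 0 (length 1)
  D: 11 (length 2)
  E: 101 (length 3)
Average code length: 70/40 = 1.7500 bits/symbol


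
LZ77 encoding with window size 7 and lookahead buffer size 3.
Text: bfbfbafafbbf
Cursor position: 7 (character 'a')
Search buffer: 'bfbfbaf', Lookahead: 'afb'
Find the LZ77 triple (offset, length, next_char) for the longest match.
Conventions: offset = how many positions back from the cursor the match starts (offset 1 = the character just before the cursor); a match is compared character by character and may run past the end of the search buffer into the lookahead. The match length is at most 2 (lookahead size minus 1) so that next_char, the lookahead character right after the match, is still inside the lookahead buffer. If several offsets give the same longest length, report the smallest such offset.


Try each offset into the search buffer:
  offset=1 (pos 6, char 'f'): match length 0
  offset=2 (pos 5, char 'a'): match length 2
  offset=3 (pos 4, char 'b'): match length 0
  offset=4 (pos 3, char 'f'): match length 0
  offset=5 (pos 2, char 'b'): match length 0
  offset=6 (pos 1, char 'f'): match length 0
  offset=7 (pos 0, char 'b'): match length 0
Longest match has length 2 at offset 2.
next_char = character at position 7 + 2 = 9 -> 'b'

Best match: offset=2, length=2 (matching 'af' starting at position 5)
LZ77 triple: (2, 2, 'b')


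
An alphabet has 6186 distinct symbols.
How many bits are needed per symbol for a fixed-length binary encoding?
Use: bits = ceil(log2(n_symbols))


log2(6186) = 12.5948
Bracket: 2^12 = 4096 < 6186 <= 2^13 = 8192
So ceil(log2(6186)) = 13

bits = ceil(log2(6186)) = ceil(12.5948) = 13 bits


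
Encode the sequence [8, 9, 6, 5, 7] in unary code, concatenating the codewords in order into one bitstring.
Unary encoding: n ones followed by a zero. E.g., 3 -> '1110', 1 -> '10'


Encode each number as n ones followed by a terminating 0:
  8 -> 111111110 (9 bits)
  9 -> 1111111110 (10 bits)
  6 -> 1111110 (7 bits)
  5 -> 111110 (6 bits)
  7 -> 11111110 (8 bits)
Total length = 9 + 10 + 7 + 6 + 8 = 40 bits.

Unary([8, 9, 6, 5, 7]) = 1111111101111111110111111011111011111110 (40 bits)


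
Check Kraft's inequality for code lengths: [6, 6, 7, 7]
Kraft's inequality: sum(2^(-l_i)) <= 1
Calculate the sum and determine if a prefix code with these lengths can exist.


Sum = 2^(-6) + 2^(-6) + 2^(-7) + 2^(-7)
    = 0.015625 + 0.015625 + 0.0078125 + 0.0078125
    = 6/128 = 0.046875
Since 0.046875 <= 1, Kraft's inequality IS satisfied.
A prefix code with these lengths CAN exist.

Kraft sum = 0.046875. Satisfied.


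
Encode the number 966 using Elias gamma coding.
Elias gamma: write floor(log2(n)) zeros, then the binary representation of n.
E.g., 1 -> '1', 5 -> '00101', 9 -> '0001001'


num_bits = floor(log2(966)) + 1 = 10
leading_zeros = num_bits - 1 = 9
binary(966) = 1111000110

Elias gamma(966) = '000000000' + '1111000110' = 0000000001111000110 (19 bits)


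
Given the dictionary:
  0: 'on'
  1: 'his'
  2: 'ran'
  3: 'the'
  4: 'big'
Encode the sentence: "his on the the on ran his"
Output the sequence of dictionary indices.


Look up each word in the dictionary:
  'his' -> 1
  'on' -> 0
  'the' -> 3
  'the' -> 3
  'on' -> 0
  'ran' -> 2
  'his' -> 1

Encoded: [1, 0, 3, 3, 0, 2, 1]


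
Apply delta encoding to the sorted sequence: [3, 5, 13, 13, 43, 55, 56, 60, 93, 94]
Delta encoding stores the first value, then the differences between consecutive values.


First value: 3
Deltas:
  5 - 3 = 2
  13 - 5 = 8
  13 - 13 = 0
  43 - 13 = 30
  55 - 43 = 12
  56 - 55 = 1
  60 - 56 = 4
  93 - 60 = 33
  94 - 93 = 1


Delta encoded: [3, 2, 8, 0, 30, 12, 1, 4, 33, 1]


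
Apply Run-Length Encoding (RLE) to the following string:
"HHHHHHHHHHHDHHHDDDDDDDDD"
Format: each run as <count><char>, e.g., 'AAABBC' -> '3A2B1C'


Scanning runs left to right:
  i=0: run of 'H' x 11 -> '11H'
  i=11: run of 'D' x 1 -> '1D'
  i=12: run of 'H' x 3 -> '3H'
  i=15: run of 'D' x 9 -> '9D'

RLE = 11H1D3H9D


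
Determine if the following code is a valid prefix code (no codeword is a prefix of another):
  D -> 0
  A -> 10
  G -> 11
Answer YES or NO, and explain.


Checking each pair (does one codeword prefix another?):
  D='0' vs A='10': no prefix
  D='0' vs G='11': no prefix
  A='10' vs D='0': no prefix
  A='10' vs G='11': no prefix
  G='11' vs D='0': no prefix
  G='11' vs A='10': no prefix
No violation found over all pairs.

YES -- this is a valid prefix code. No codeword is a prefix of any other codeword.


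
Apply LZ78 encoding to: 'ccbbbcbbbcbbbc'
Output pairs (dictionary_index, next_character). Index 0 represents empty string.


LZ78 encoding steps:
Dictionary: {0: ''}
Step 1: w='' (idx 0), next='c' -> output (0, 'c'), add 'c' as idx 1
Step 2: w='c' (idx 1), next='b' -> output (1, 'b'), add 'cb' as idx 2
Step 3: w='' (idx 0), next='b' -> output (0, 'b'), add 'b' as idx 3
Step 4: w='b' (idx 3), next='c' -> output (3, 'c'), add 'bc' as idx 4
Step 5: w='b' (idx 3), next='b' -> output (3, 'b'), add 'bb' as idx 5
Step 6: w='bc' (idx 4), next='b' -> output (4, 'b'), add 'bcb' as idx 6
Step 7: w='bb' (idx 5), next='c' -> output (5, 'c'), add 'bbc' as idx 7


Encoded: [(0, 'c'), (1, 'b'), (0, 'b'), (3, 'c'), (3, 'b'), (4, 'b'), (5, 'c')]


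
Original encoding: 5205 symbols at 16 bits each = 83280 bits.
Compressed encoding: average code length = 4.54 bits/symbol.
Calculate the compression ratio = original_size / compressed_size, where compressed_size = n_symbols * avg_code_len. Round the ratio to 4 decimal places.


original_size = n_symbols * orig_bits = 5205 * 16 = 83280 bits
compressed_size = n_symbols * avg_code_len = 5205 * 4.54 = 23630.7 bits
ratio = original_size / compressed_size = 83280 / 23630.7 = 3.5242

Compression ratio = 3.5242


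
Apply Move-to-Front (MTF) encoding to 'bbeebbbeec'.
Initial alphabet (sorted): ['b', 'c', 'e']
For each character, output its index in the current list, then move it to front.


MTF encoding:
'b': index 0 in ['b', 'c', 'e'] -> ['b', 'c', 'e']
'b': index 0 in ['b', 'c', 'e'] -> ['b', 'c', 'e']
'e': index 2 in ['b', 'c', 'e'] -> ['e', 'b', 'c']
'e': index 0 in ['e', 'b', 'c'] -> ['e', 'b', 'c']
'b': index 1 in ['e', 'b', 'c'] -> ['b', 'e', 'c']
'b': index 0 in ['b', 'e', 'c'] -> ['b', 'e', 'c']
'b': index 0 in ['b', 'e', 'c'] -> ['b', 'e', 'c']
'e': index 1 in ['b', 'e', 'c'] -> ['e', 'b', 'c']
'e': index 0 in ['e', 'b', 'c'] -> ['e', 'b', 'c']
'c': index 2 in ['e', 'b', 'c'] -> ['c', 'e', 'b']


Output: [0, 0, 2, 0, 1, 0, 0, 1, 0, 2]


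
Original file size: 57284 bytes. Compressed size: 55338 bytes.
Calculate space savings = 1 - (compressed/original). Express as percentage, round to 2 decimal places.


ratio = compressed/original = 55338/57284 = 0.966029
savings = 1 - ratio = 1 - 0.966029 = 0.033971
as a percentage: 0.033971 * 100 = 3.4%

Space savings = 1 - 55338/57284 = 3.4%


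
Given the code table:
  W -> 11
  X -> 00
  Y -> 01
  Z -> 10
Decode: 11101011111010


Decoding:
11 -> W
10 -> Z
10 -> Z
11 -> W
11 -> W
10 -> Z
10 -> Z


Result: WZZWWZZ


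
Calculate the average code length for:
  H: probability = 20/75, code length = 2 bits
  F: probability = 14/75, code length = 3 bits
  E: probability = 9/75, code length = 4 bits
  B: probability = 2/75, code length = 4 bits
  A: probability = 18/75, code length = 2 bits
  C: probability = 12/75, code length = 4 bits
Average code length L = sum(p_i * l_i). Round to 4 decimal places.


Weighted contributions p_i * l_i:
  H: (20/75) * 2 = 40/75
  F: (14/75) * 3 = 42/75
  E: (9/75) * 4 = 36/75
  B: (2/75) * 4 = 8/75
  A: (18/75) * 2 = 36/75
  C: (12/75) * 4 = 48/75
Sum = (40 + 42 + 36 + 8 + 36 + 48)/75 = 210/75

L = 210/75 = 2.8000 bits/symbol


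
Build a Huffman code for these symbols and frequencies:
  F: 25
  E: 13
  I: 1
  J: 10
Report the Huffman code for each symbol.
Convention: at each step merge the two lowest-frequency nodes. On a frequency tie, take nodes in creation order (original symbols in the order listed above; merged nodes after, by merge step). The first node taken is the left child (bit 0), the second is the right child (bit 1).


Huffman tree construction:
Step 1: Merge I(1) + J(10) = 11
Step 2: Merge (I+J)(11) + E(13) = 24
Step 3: Merge ((I+J)+E)(24) + F(25) = 49
Read each symbol's code off the tree from the root (left child = 0, right child = 1).

Codes:
  F: 1 (length 1)
  E: 01 (length 2)
  I: 000 (length 3)
  J: 001 (length 3)
Average code length: 84/49 = 1.7143 bits/symbol


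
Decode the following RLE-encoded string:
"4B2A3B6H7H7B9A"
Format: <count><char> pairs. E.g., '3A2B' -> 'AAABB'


Expanding each <count><char> pair:
  4B -> 'BBBB'
  2A -> 'AA'
  3B -> 'BBB'
  6H -> 'HHHHHH'
  7H -> 'HHHHHHH'
  7B -> 'BBBBBBB'
  9A -> 'AAAAAAAAA'

Decoded = BBBBAABBBHHHHHHHHHHHHHBBBBBBBAAAAAAAAA


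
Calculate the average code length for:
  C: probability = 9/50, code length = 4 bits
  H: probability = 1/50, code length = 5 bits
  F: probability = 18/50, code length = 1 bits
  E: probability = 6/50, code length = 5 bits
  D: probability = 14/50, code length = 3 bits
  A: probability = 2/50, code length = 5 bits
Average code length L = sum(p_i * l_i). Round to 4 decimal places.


Weighted contributions p_i * l_i:
  C: (9/50) * 4 = 36/50
  H: (1/50) * 5 = 5/50
  F: (18/50) * 1 = 18/50
  E: (6/50) * 5 = 30/50
  D: (14/50) * 3 = 42/50
  A: (2/50) * 5 = 10/50
Sum = (36 + 5 + 18 + 30 + 42 + 10)/50 = 141/50

L = 141/50 = 2.8200 bits/symbol


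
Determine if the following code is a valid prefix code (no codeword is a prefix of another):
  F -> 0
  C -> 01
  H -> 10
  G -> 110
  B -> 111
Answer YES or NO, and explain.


Checking each pair (does one codeword prefix another?):
  F='0' vs C='01': prefix -- VIOLATION

NO -- this is NOT a valid prefix code. F (0) is a prefix of C (01).


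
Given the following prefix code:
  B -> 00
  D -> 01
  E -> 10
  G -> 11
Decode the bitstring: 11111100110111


Decoding step by step:
Bits 11 -> G
Bits 11 -> G
Bits 11 -> G
Bits 00 -> B
Bits 11 -> G
Bits 01 -> D
Bits 11 -> G


Decoded message: GGGBGDG


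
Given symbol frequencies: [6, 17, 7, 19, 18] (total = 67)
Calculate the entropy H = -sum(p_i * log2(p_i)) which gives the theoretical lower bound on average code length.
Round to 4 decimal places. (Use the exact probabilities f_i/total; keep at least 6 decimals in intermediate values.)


Per-symbol terms -p_i * log2(p_i) with p_i = f_i/67:
  p = 6/67 = 0.089552: log2(p) = -3.481127, -p*log2(p) = 0.311743
  p = 17/67 = 0.253731: log2(p) = -1.978626, -p*log2(p) = 0.502040
  p = 7/67 = 0.104478: log2(p) = -3.258734, -p*log2(p) = 0.340465
  p = 19/67 = 0.283582: log2(p) = -1.818162, -p*log2(p) = 0.515598
  p = 18/67 = 0.268657: log2(p) = -1.896164, -p*log2(p) = 0.509417
H = 0.311743 + 0.502040 + 0.340465 + 0.515598 + 0.509417 = 2.179263

H = 2.1793 bits/symbol


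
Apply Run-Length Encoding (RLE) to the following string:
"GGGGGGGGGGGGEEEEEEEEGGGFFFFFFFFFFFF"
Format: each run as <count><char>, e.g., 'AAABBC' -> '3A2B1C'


Scanning runs left to right:
  i=0: run of 'G' x 12 -> '12G'
  i=12: run of 'E' x 8 -> '8E'
  i=20: run of 'G' x 3 -> '3G'
  i=23: run of 'F' x 12 -> '12F'

RLE = 12G8E3G12F


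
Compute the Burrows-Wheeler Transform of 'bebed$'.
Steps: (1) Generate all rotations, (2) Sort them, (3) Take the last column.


Rotations (sorted):
  0: $bebed -> last char: d
  1: bebed$ -> last char: $
  2: bed$be -> last char: e
  3: d$bebe -> last char: e
  4: ebed$b -> last char: b
  5: ed$beb -> last char: b


BWT = d$eebb


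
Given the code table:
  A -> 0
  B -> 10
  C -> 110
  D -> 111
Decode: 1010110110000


Decoding:
10 -> B
10 -> B
110 -> C
110 -> C
0 -> A
0 -> A
0 -> A


Result: BBCCAAA


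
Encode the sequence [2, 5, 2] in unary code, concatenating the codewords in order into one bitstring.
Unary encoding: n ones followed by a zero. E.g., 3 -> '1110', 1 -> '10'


Encode each number as n ones followed by a terminating 0:
  2 -> 110 (3 bits)
  5 -> 111110 (6 bits)
  2 -> 110 (3 bits)
Total length = 3 + 6 + 3 = 12 bits.

Unary([2, 5, 2]) = 110111110110 (12 bits)


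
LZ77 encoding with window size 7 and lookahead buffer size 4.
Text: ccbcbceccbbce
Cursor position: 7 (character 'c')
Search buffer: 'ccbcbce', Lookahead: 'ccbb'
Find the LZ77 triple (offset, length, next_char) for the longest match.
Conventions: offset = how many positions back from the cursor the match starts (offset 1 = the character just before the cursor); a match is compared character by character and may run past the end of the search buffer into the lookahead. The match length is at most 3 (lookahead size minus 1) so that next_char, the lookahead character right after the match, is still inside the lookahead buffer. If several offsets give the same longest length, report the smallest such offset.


Try each offset into the search buffer:
  offset=1 (pos 6, char 'e'): match length 0
  offset=2 (pos 5, char 'c'): match length 1
  offset=3 (pos 4, char 'b'): match length 0
  offset=4 (pos 3, char 'c'): match length 1
  offset=5 (pos 2, char 'b'): match length 0
  offset=6 (pos 1, char 'c'): match length 1
  offset=7 (pos 0, char 'c'): match length 3
Longest match has length 3 at offset 7.
next_char = character at position 7 + 3 = 10 -> 'b'

Best match: offset=7, length=3 (matching 'ccb' starting at position 0)
LZ77 triple: (7, 3, 'b')


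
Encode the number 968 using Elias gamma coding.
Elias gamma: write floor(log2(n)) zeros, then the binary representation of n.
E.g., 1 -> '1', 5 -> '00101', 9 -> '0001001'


num_bits = floor(log2(968)) + 1 = 10
leading_zeros = num_bits - 1 = 9
binary(968) = 1111001000

Elias gamma(968) = '000000000' + '1111001000' = 0000000001111001000 (19 bits)


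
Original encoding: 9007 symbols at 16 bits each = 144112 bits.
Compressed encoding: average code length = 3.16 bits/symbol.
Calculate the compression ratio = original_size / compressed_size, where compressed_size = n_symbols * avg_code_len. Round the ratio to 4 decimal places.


original_size = n_symbols * orig_bits = 9007 * 16 = 144112 bits
compressed_size = n_symbols * avg_code_len = 9007 * 3.16 = 28462.12 bits
ratio = original_size / compressed_size = 144112 / 28462.12 = 5.0633

Compression ratio = 5.0633


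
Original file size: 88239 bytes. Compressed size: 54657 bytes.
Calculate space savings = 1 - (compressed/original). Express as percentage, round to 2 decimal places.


ratio = compressed/original = 54657/88239 = 0.61942
savings = 1 - ratio = 1 - 0.61942 = 0.38058
as a percentage: 0.38058 * 100 = 38.06%

Space savings = 1 - 54657/88239 = 38.06%


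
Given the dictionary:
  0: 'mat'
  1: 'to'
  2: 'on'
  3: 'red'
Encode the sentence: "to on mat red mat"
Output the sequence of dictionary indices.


Look up each word in the dictionary:
  'to' -> 1
  'on' -> 2
  'mat' -> 0
  'red' -> 3
  'mat' -> 0

Encoded: [1, 2, 0, 3, 0]


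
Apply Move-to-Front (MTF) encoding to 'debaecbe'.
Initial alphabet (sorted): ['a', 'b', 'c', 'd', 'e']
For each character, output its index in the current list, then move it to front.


MTF encoding:
'd': index 3 in ['a', 'b', 'c', 'd', 'e'] -> ['d', 'a', 'b', 'c', 'e']
'e': index 4 in ['d', 'a', 'b', 'c', 'e'] -> ['e', 'd', 'a', 'b', 'c']
'b': index 3 in ['e', 'd', 'a', 'b', 'c'] -> ['b', 'e', 'd', 'a', 'c']
'a': index 3 in ['b', 'e', 'd', 'a', 'c'] -> ['a', 'b', 'e', 'd', 'c']
'e': index 2 in ['a', 'b', 'e', 'd', 'c'] -> ['e', 'a', 'b', 'd', 'c']
'c': index 4 in ['e', 'a', 'b', 'd', 'c'] -> ['c', 'e', 'a', 'b', 'd']
'b': index 3 in ['c', 'e', 'a', 'b', 'd'] -> ['b', 'c', 'e', 'a', 'd']
'e': index 2 in ['b', 'c', 'e', 'a', 'd'] -> ['e', 'b', 'c', 'a', 'd']


Output: [3, 4, 3, 3, 2, 4, 3, 2]


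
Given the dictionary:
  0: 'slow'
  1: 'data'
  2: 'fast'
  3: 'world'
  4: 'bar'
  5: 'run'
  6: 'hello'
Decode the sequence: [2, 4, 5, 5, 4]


Look up each index in the dictionary:
  2 -> 'fast'
  4 -> 'bar'
  5 -> 'run'
  5 -> 'run'
  4 -> 'bar'

Decoded: "fast bar run run bar"


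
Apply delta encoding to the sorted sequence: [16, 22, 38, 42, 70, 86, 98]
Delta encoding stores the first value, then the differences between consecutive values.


First value: 16
Deltas:
  22 - 16 = 6
  38 - 22 = 16
  42 - 38 = 4
  70 - 42 = 28
  86 - 70 = 16
  98 - 86 = 12


Delta encoded: [16, 6, 16, 4, 28, 16, 12]


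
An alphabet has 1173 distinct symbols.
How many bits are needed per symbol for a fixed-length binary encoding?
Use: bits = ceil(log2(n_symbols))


log2(1173) = 10.196
Bracket: 2^10 = 1024 < 1173 <= 2^11 = 2048
So ceil(log2(1173)) = 11

bits = ceil(log2(1173)) = ceil(10.196) = 11 bits


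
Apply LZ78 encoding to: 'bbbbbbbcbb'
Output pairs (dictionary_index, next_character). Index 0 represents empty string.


LZ78 encoding steps:
Dictionary: {0: ''}
Step 1: w='' (idx 0), next='b' -> output (0, 'b'), add 'b' as idx 1
Step 2: w='b' (idx 1), next='b' -> output (1, 'b'), add 'bb' as idx 2
Step 3: w='bb' (idx 2), next='b' -> output (2, 'b'), add 'bbb' as idx 3
Step 4: w='b' (idx 1), next='c' -> output (1, 'c'), add 'bc' as idx 4
Step 5: w='bb' (idx 2), end of input -> output (2, '')


Encoded: [(0, 'b'), (1, 'b'), (2, 'b'), (1, 'c'), (2, '')]


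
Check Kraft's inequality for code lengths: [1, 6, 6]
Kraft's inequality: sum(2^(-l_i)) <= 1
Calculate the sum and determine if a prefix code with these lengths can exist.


Sum = 2^(-1) + 2^(-6) + 2^(-6)
    = 0.5 + 0.015625 + 0.015625
    = 34/64 = 0.53125
Since 0.53125 <= 1, Kraft's inequality IS satisfied.
A prefix code with these lengths CAN exist.

Kraft sum = 0.53125. Satisfied.


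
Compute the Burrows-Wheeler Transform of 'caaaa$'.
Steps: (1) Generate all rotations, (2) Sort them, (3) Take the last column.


Rotations (sorted):
  0: $caaaa -> last char: a
  1: a$caaa -> last char: a
  2: aa$caa -> last char: a
  3: aaa$ca -> last char: a
  4: aaaa$c -> last char: c
  5: caaaa$ -> last char: $


BWT = aaaac$


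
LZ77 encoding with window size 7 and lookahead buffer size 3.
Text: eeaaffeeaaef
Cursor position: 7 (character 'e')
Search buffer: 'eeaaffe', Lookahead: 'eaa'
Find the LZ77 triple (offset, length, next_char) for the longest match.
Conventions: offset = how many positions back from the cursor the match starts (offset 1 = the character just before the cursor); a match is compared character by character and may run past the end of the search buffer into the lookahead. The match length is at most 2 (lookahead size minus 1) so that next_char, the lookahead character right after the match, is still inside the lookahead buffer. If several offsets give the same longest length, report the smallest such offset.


Try each offset into the search buffer:
  offset=1 (pos 6, char 'e'): match length 1
  offset=2 (pos 5, char 'f'): match length 0
  offset=3 (pos 4, char 'f'): match length 0
  offset=4 (pos 3, char 'a'): match length 0
  offset=5 (pos 2, char 'a'): match length 0
  offset=6 (pos 1, char 'e'): match length 2
  offset=7 (pos 0, char 'e'): match length 1
Longest match has length 2 at offset 6.
next_char = character at position 7 + 2 = 9 -> 'a'

Best match: offset=6, length=2 (matching 'ea' starting at position 1)
LZ77 triple: (6, 2, 'a')


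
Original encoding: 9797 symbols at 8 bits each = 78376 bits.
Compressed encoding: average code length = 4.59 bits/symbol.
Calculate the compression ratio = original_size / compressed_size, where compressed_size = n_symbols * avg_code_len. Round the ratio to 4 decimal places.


original_size = n_symbols * orig_bits = 9797 * 8 = 78376 bits
compressed_size = n_symbols * avg_code_len = 9797 * 4.59 = 44968.23 bits
ratio = original_size / compressed_size = 78376 / 44968.23 = 1.7429

Compression ratio = 1.7429


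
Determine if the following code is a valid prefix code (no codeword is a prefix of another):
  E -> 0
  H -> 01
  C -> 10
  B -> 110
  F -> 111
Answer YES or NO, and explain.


Checking each pair (does one codeword prefix another?):
  E='0' vs H='01': prefix -- VIOLATION

NO -- this is NOT a valid prefix code. E (0) is a prefix of H (01).


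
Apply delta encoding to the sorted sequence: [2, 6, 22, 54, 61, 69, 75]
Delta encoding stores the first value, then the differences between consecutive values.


First value: 2
Deltas:
  6 - 2 = 4
  22 - 6 = 16
  54 - 22 = 32
  61 - 54 = 7
  69 - 61 = 8
  75 - 69 = 6


Delta encoded: [2, 4, 16, 32, 7, 8, 6]


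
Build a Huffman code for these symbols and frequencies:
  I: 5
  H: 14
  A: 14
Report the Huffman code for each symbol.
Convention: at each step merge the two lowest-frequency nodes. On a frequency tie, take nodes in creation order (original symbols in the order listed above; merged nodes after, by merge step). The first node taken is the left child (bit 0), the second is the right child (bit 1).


Huffman tree construction:
Step 1: Merge I(5) + H(14) = 19
Step 2: Merge A(14) + (I+H)(19) = 33
Read each symbol's code off the tree from the root (left child = 0, right child = 1).

Codes:
  I: 10 (length 2)
  H: 11 (length 2)
  A: 0 (length 1)
Average code length: 52/33 = 1.5758 bits/symbol


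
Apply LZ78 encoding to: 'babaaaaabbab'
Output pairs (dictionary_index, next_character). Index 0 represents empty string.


LZ78 encoding steps:
Dictionary: {0: ''}
Step 1: w='' (idx 0), next='b' -> output (0, 'b'), add 'b' as idx 1
Step 2: w='' (idx 0), next='a' -> output (0, 'a'), add 'a' as idx 2
Step 3: w='b' (idx 1), next='a' -> output (1, 'a'), add 'ba' as idx 3
Step 4: w='a' (idx 2), next='a' -> output (2, 'a'), add 'aa' as idx 4
Step 5: w='aa' (idx 4), next='b' -> output (4, 'b'), add 'aab' as idx 5
Step 6: w='ba' (idx 3), next='b' -> output (3, 'b'), add 'bab' as idx 6


Encoded: [(0, 'b'), (0, 'a'), (1, 'a'), (2, 'a'), (4, 'b'), (3, 'b')]


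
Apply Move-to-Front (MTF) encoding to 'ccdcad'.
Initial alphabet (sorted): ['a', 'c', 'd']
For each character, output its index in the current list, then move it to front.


MTF encoding:
'c': index 1 in ['a', 'c', 'd'] -> ['c', 'a', 'd']
'c': index 0 in ['c', 'a', 'd'] -> ['c', 'a', 'd']
'd': index 2 in ['c', 'a', 'd'] -> ['d', 'c', 'a']
'c': index 1 in ['d', 'c', 'a'] -> ['c', 'd', 'a']
'a': index 2 in ['c', 'd', 'a'] -> ['a', 'c', 'd']
'd': index 2 in ['a', 'c', 'd'] -> ['d', 'a', 'c']


Output: [1, 0, 2, 1, 2, 2]


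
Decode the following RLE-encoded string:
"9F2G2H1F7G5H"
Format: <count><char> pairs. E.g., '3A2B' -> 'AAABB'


Expanding each <count><char> pair:
  9F -> 'FFFFFFFFF'
  2G -> 'GG'
  2H -> 'HH'
  1F -> 'F'
  7G -> 'GGGGGGG'
  5H -> 'HHHHH'

Decoded = FFFFFFFFFGGHHFGGGGGGGHHHHH


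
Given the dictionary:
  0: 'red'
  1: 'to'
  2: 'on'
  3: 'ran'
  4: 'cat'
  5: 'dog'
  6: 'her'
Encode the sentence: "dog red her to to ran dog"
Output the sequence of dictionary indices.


Look up each word in the dictionary:
  'dog' -> 5
  'red' -> 0
  'her' -> 6
  'to' -> 1
  'to' -> 1
  'ran' -> 3
  'dog' -> 5

Encoded: [5, 0, 6, 1, 1, 3, 5]


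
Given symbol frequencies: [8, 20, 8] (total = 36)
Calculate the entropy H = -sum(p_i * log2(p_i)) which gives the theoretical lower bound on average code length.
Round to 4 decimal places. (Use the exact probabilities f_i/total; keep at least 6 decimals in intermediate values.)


Per-symbol terms -p_i * log2(p_i) with p_i = f_i/36:
  p = 8/36 = 0.222222: log2(p) = -2.169925, -p*log2(p) = 0.482206
  p = 20/36 = 0.555556: log2(p) = -0.847997, -p*log2(p) = 0.471109
  p = 8/36 = 0.222222: log2(p) = -2.169925, -p*log2(p) = 0.482206
H = 0.482206 + 0.471109 + 0.482206 = 1.435521

H = 1.4355 bits/symbol


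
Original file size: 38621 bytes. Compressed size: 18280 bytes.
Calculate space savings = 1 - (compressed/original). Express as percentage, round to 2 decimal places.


ratio = compressed/original = 18280/38621 = 0.473318
savings = 1 - ratio = 1 - 0.473318 = 0.526682
as a percentage: 0.526682 * 100 = 52.67%

Space savings = 1 - 18280/38621 = 52.67%


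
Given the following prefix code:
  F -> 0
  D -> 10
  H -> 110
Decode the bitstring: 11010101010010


Decoding step by step:
Bits 110 -> H
Bits 10 -> D
Bits 10 -> D
Bits 10 -> D
Bits 10 -> D
Bits 0 -> F
Bits 10 -> D


Decoded message: HDDDDFD


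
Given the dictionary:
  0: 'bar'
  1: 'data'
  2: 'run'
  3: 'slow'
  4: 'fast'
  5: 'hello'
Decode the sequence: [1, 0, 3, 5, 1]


Look up each index in the dictionary:
  1 -> 'data'
  0 -> 'bar'
  3 -> 'slow'
  5 -> 'hello'
  1 -> 'data'

Decoded: "data bar slow hello data"


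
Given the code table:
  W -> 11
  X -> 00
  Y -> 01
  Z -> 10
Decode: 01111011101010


Decoding:
01 -> Y
11 -> W
10 -> Z
11 -> W
10 -> Z
10 -> Z
10 -> Z


Result: YWZWZZZ


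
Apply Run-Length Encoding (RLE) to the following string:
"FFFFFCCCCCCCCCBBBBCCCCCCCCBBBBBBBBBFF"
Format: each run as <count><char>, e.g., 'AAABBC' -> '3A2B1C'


Scanning runs left to right:
  i=0: run of 'F' x 5 -> '5F'
  i=5: run of 'C' x 9 -> '9C'
  i=14: run of 'B' x 4 -> '4B'
  i=18: run of 'C' x 8 -> '8C'
  i=26: run of 'B' x 9 -> '9B'
  i=35: run of 'F' x 2 -> '2F'

RLE = 5F9C4B8C9B2F


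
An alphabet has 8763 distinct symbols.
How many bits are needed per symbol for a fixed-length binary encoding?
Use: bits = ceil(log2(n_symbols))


log2(8763) = 13.0972
Bracket: 2^13 = 8192 < 8763 <= 2^14 = 16384
So ceil(log2(8763)) = 14

bits = ceil(log2(8763)) = ceil(13.0972) = 14 bits


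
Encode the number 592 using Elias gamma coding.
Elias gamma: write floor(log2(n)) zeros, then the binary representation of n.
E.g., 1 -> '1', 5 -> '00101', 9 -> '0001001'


num_bits = floor(log2(592)) + 1 = 10
leading_zeros = num_bits - 1 = 9
binary(592) = 1001010000

Elias gamma(592) = '000000000' + '1001010000' = 0000000001001010000 (19 bits)


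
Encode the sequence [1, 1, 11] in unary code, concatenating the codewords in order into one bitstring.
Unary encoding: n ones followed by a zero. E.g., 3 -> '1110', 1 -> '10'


Encode each number as n ones followed by a terminating 0:
  1 -> 10 (2 bits)
  1 -> 10 (2 bits)
  11 -> 111111111110 (12 bits)
Total length = 2 + 2 + 12 = 16 bits.

Unary([1, 1, 11]) = 1010111111111110 (16 bits)


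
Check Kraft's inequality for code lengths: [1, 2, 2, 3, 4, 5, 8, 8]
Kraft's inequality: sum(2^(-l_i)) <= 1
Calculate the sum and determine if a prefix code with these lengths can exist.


Sum = 2^(-1) + 2^(-2) + 2^(-2) + 2^(-3) + 2^(-4) + 2^(-5) + 2^(-8) + 2^(-8)
    = 0.5 + 0.25 + 0.25 + 0.125 + 0.0625 + 0.03125 + 0.00390625 + 0.00390625
    = 314/256 = 1.2265625
Since 1.2265625 > 1, Kraft's inequality is NOT satisfied.
A prefix code with these lengths CANNOT exist.

Kraft sum = 1.2265625. Not satisfied.


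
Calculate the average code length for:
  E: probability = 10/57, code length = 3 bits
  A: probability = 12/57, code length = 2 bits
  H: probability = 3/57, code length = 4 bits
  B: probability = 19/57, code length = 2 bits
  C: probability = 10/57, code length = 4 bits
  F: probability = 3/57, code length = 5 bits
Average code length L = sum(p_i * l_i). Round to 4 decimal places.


Weighted contributions p_i * l_i:
  E: (10/57) * 3 = 30/57
  A: (12/57) * 2 = 24/57
  H: (3/57) * 4 = 12/57
  B: (19/57) * 2 = 38/57
  C: (10/57) * 4 = 40/57
  F: (3/57) * 5 = 15/57
Sum = (30 + 24 + 12 + 38 + 40 + 15)/57 = 159/57

L = 159/57 = 2.7895 bits/symbol


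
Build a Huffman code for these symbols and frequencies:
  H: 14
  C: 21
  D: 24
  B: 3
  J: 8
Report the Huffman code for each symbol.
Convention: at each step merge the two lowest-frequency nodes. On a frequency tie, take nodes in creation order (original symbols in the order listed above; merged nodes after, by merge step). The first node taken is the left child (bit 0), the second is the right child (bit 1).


Huffman tree construction:
Step 1: Merge B(3) + J(8) = 11
Step 2: Merge (B+J)(11) + H(14) = 25
Step 3: Merge C(21) + D(24) = 45
Step 4: Merge ((B+J)+H)(25) + (C+D)(45) = 70
Read each symbol's code off the tree from the root (left child = 0, right child = 1).

Codes:
  H: 01 (length 2)
  C: 10 (length 2)
  D: 11 (length 2)
  B: 000 (length 3)
  J: 001 (length 3)
Average code length: 151/70 = 2.1571 bits/symbol


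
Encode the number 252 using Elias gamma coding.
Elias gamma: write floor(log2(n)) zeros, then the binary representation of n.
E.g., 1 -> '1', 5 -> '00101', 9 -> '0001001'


num_bits = floor(log2(252)) + 1 = 8
leading_zeros = num_bits - 1 = 7
binary(252) = 11111100

Elias gamma(252) = '0000000' + '11111100' = 000000011111100 (15 bits)


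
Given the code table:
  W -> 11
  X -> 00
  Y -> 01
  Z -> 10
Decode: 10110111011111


Decoding:
10 -> Z
11 -> W
01 -> Y
11 -> W
01 -> Y
11 -> W
11 -> W


Result: ZWYWYWW


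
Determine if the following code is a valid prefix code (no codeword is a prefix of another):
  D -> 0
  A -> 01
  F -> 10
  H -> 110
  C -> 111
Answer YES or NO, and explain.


Checking each pair (does one codeword prefix another?):
  D='0' vs A='01': prefix -- VIOLATION

NO -- this is NOT a valid prefix code. D (0) is a prefix of A (01).


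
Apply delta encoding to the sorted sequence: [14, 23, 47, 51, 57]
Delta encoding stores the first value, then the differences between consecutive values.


First value: 14
Deltas:
  23 - 14 = 9
  47 - 23 = 24
  51 - 47 = 4
  57 - 51 = 6


Delta encoded: [14, 9, 24, 4, 6]


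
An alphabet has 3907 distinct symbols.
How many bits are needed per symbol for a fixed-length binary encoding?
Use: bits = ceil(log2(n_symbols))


log2(3907) = 11.9318
Bracket: 2^11 = 2048 < 3907 <= 2^12 = 4096
So ceil(log2(3907)) = 12

bits = ceil(log2(3907)) = ceil(11.9318) = 12 bits


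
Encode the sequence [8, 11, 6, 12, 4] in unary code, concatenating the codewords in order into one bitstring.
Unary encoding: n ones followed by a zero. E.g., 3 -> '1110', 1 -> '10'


Encode each number as n ones followed by a terminating 0:
  8 -> 111111110 (9 bits)
  11 -> 111111111110 (12 bits)
  6 -> 1111110 (7 bits)
  12 -> 1111111111110 (13 bits)
  4 -> 11110 (5 bits)
Total length = 9 + 12 + 7 + 13 + 5 = 46 bits.

Unary([8, 11, 6, 12, 4]) = 1111111101111111111101111110111111111111011110 (46 bits)


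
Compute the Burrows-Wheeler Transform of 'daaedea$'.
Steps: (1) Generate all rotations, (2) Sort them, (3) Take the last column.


Rotations (sorted):
  0: $daaedea -> last char: a
  1: a$daaede -> last char: e
  2: aaedea$d -> last char: d
  3: aedea$da -> last char: a
  4: daaedea$ -> last char: $
  5: dea$daae -> last char: e
  6: ea$daaed -> last char: d
  7: edea$daa -> last char: a


BWT = aeda$eda


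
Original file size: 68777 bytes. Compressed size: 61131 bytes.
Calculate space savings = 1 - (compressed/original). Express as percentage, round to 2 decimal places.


ratio = compressed/original = 61131/68777 = 0.888829
savings = 1 - ratio = 1 - 0.888829 = 0.111171
as a percentage: 0.111171 * 100 = 11.12%

Space savings = 1 - 61131/68777 = 11.12%


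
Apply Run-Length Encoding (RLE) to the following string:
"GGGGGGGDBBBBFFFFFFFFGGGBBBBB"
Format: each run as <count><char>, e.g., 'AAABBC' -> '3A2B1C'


Scanning runs left to right:
  i=0: run of 'G' x 7 -> '7G'
  i=7: run of 'D' x 1 -> '1D'
  i=8: run of 'B' x 4 -> '4B'
  i=12: run of 'F' x 8 -> '8F'
  i=20: run of 'G' x 3 -> '3G'
  i=23: run of 'B' x 5 -> '5B'

RLE = 7G1D4B8F3G5B


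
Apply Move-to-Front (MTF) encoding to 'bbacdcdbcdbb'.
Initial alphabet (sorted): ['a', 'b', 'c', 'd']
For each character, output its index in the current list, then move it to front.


MTF encoding:
'b': index 1 in ['a', 'b', 'c', 'd'] -> ['b', 'a', 'c', 'd']
'b': index 0 in ['b', 'a', 'c', 'd'] -> ['b', 'a', 'c', 'd']
'a': index 1 in ['b', 'a', 'c', 'd'] -> ['a', 'b', 'c', 'd']
'c': index 2 in ['a', 'b', 'c', 'd'] -> ['c', 'a', 'b', 'd']
'd': index 3 in ['c', 'a', 'b', 'd'] -> ['d', 'c', 'a', 'b']
'c': index 1 in ['d', 'c', 'a', 'b'] -> ['c', 'd', 'a', 'b']
'd': index 1 in ['c', 'd', 'a', 'b'] -> ['d', 'c', 'a', 'b']
'b': index 3 in ['d', 'c', 'a', 'b'] -> ['b', 'd', 'c', 'a']
'c': index 2 in ['b', 'd', 'c', 'a'] -> ['c', 'b', 'd', 'a']
'd': index 2 in ['c', 'b', 'd', 'a'] -> ['d', 'c', 'b', 'a']
'b': index 2 in ['d', 'c', 'b', 'a'] -> ['b', 'd', 'c', 'a']
'b': index 0 in ['b', 'd', 'c', 'a'] -> ['b', 'd', 'c', 'a']


Output: [1, 0, 1, 2, 3, 1, 1, 3, 2, 2, 2, 0]


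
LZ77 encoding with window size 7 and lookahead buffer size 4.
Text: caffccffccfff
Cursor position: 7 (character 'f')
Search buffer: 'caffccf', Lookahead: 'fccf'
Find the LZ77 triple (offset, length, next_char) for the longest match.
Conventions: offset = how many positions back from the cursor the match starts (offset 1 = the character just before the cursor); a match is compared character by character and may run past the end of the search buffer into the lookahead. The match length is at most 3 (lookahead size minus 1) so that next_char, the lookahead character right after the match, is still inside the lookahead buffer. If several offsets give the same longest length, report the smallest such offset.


Try each offset into the search buffer:
  offset=1 (pos 6, char 'f'): match length 1
  offset=2 (pos 5, char 'c'): match length 0
  offset=3 (pos 4, char 'c'): match length 0
  offset=4 (pos 3, char 'f'): match length 3
  offset=5 (pos 2, char 'f'): match length 1
  offset=6 (pos 1, char 'a'): match length 0
  offset=7 (pos 0, char 'c'): match length 0
Longest match has length 3 at offset 4.
next_char = character at position 7 + 3 = 10 -> 'f'

Best match: offset=4, length=3 (matching 'fcc' starting at position 3)
LZ77 triple: (4, 3, 'f')


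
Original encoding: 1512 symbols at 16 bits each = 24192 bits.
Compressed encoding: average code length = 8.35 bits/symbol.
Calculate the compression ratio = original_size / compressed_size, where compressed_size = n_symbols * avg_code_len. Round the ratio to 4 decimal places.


original_size = n_symbols * orig_bits = 1512 * 16 = 24192 bits
compressed_size = n_symbols * avg_code_len = 1512 * 8.35 = 12625.2 bits
ratio = original_size / compressed_size = 24192 / 12625.2 = 1.9162

Compression ratio = 1.9162


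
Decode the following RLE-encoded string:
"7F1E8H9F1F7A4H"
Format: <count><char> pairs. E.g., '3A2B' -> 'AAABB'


Expanding each <count><char> pair:
  7F -> 'FFFFFFF'
  1E -> 'E'
  8H -> 'HHHHHHHH'
  9F -> 'FFFFFFFFF'
  1F -> 'F'
  7A -> 'AAAAAAA'
  4H -> 'HHHH'

Decoded = FFFFFFFEHHHHHHHHFFFFFFFFFFAAAAAAAHHHH


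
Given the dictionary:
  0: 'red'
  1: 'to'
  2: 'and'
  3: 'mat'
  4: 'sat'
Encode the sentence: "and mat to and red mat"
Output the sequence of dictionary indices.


Look up each word in the dictionary:
  'and' -> 2
  'mat' -> 3
  'to' -> 1
  'and' -> 2
  'red' -> 0
  'mat' -> 3

Encoded: [2, 3, 1, 2, 0, 3]


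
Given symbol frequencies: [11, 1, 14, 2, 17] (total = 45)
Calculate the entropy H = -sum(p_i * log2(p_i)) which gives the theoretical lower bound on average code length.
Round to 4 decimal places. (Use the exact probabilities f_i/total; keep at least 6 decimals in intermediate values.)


Per-symbol terms -p_i * log2(p_i) with p_i = f_i/45:
  p = 11/45 = 0.244444: log2(p) = -2.032421, -p*log2(p) = 0.496814
  p = 1/45 = 0.022222: log2(p) = -5.491853, -p*log2(p) = 0.122041
  p = 14/45 = 0.311111: log2(p) = -1.684498, -p*log2(p) = 0.524066
  p = 2/45 = 0.044444: log2(p) = -4.491853, -p*log2(p) = 0.199638
  p = 17/45 = 0.377778: log2(p) = -1.404390, -p*log2(p) = 0.530547
H = 0.496814 + 0.122041 + 0.524066 + 0.199638 + 0.530547 = 1.873106

H = 1.8731 bits/symbol


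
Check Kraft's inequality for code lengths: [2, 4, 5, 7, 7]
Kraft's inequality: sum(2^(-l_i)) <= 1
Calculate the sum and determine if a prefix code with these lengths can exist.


Sum = 2^(-2) + 2^(-4) + 2^(-5) + 2^(-7) + 2^(-7)
    = 0.25 + 0.0625 + 0.03125 + 0.0078125 + 0.0078125
    = 46/128 = 0.359375
Since 0.359375 <= 1, Kraft's inequality IS satisfied.
A prefix code with these lengths CAN exist.

Kraft sum = 0.359375. Satisfied.


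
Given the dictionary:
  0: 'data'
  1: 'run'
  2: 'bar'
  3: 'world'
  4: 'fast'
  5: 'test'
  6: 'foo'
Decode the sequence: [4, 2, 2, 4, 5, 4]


Look up each index in the dictionary:
  4 -> 'fast'
  2 -> 'bar'
  2 -> 'bar'
  4 -> 'fast'
  5 -> 'test'
  4 -> 'fast'

Decoded: "fast bar bar fast test fast"
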